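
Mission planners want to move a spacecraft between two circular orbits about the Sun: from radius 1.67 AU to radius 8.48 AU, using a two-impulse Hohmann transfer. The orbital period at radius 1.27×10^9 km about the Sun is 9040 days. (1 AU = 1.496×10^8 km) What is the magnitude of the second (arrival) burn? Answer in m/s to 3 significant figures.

Δv₂ = 4360 m/s

From Kepler's third law T² = 4π²r³/μ at r = 1.27×10^9 km, T = 9040 days = 9040 × 86400 s = 7.81056×10^8 s: μ = 4π²r³/T² = 1.32558×10^11 km³/s².
In km: r₁ = 1.67 × 1.496×10^8 = 2.49832×10^8 km; r₂ = 8.48 × 1.496×10^8 = 1.268608×10^9 km.
The Hohmann ellipse has a_t = (r₁ + r₂)/2 = 7.5922×10^8 km.
On the circular orbit at r = 1.268608×10^9 km, v_c = √(μ/r) = 10.222 km/s.
Transfer-orbit speed at the same r (vis-viva, a = a_t): v_t = √[μ(2/r − 1/a_t)] = 5.8638 km/s.
Δv₂ = |v_t − v_c| = |5.8638 − 10.222| = 4.358 km/s.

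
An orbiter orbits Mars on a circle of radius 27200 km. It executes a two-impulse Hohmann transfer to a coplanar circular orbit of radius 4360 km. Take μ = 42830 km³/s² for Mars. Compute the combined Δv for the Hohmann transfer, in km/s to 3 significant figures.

Δv = 1.58 km/s

The Hohmann ellipse has a_t = (r₁ + r₂)/2 = 15780 km.
At r₁ the circular-orbit speed is v₁ = √(μ/r₁) = 1.2548 km/s.
Transfer-orbit speed at r₁ (vis-viva equation): v_a = √[μ(2/r₁ − 1/a_t)] = 0.65960 km/s.
First burn Δv₁ = |v_a − v₁| = 0.5952 km/s.
At r₂, v₂ = √(μ/r₂) = 3.1342 km/s.
Transfer-orbit speed at r₂: v_p = √[μ(2/r₂ − 1/a_t)] = 4.1149 km/s.
Second burn Δv₂ = |v₂ − v_p| = 0.9807 km/s.
Δv = Δv₁ + Δv₂ = 0.5952 + 0.9807 = 1.576 km/s.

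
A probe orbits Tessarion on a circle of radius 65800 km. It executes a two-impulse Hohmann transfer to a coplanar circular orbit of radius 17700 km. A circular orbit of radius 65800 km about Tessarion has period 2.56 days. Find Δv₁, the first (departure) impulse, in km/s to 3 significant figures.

From Kepler's third law T² = 4π²r³/μ at r = 65800 km, T = 2.56 days = 2.56 × 86400 s = 2.21184×10^5 s: μ = 4π²r³/T² = 2.29895×10^5 km³/s².
Semi-major axis of the transfer orbit: a_t = (65800 + 17700)/2 = 41750 km.
Circular speed at r = 65800 km: v_c = √(μ/r) = 1.8692 km/s.
Vis-viva on the transfer ellipse at r = 65800 km gives v_t = √[μ(2/r − 1/a_t)] = 1.2171 km/s.
Δv₁ = |v_t − v_c| = |1.2171 − 1.8692| = 0.6521 km/s.

Δv₁ = 0.652 km/s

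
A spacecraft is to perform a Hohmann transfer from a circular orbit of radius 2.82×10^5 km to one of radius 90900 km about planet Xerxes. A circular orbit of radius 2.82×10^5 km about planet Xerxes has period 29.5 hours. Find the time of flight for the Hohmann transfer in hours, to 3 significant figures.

From Kepler's third law T² = 4π²r³/μ at r = 2.82×10^5 km, T = 29.5 hours = 29.5 × 3600 s = 1.062×10^5 s: μ = 4π²r³/T² = 7.84979×10^7 km³/s².
Semi-major axis of the transfer orbit: a_t = (2.820×10^5 + 90900)/2 = 1.8645×10^5 km.
Transfer time t = π√(a_t³/μ) = π√((1.8645×10^5)³ / 7.84979×10^7) = 28550 s.
Converting: 28550 s ÷ 3600 s/hour = 7.93 hours.

t = 7.93 hours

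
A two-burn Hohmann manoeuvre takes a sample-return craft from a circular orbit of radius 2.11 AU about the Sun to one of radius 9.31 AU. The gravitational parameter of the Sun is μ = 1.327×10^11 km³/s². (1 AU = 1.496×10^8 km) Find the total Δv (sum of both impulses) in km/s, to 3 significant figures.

Δv = 9.50 km/s

In km: r₁ = 2.11 × 1.496×10^8 = 3.15656×10^8 km; r₂ = 9.31 × 1.496×10^8 = 1.392776×10^9 km.
Transfer-ellipse semi-major axis a_t = (r₁ + r₂)/2 = (3.15656×10^8 + 1.392776×10^9)/2 = 8.54216×10^8 km.
Circular speed at r₁: v₁ = √(μ/r₁) = √(1.327×10^11/3.15656×10^8) = 20.5035 km/s.
On the transfer ellipse at r₁, vis-viva equation gives v_p = √[μ(2/r₁ − 1/a_t)] = 26.1809 km/s.
First burn Δv₁ = |v_p − v₁| = 5.6774 km/s.
Circular speed at r₂: v₂ = √(μ/r₂) = 9.7610 km/s.
Transfer-orbit speed at r₂: v_a = √[μ(2/r₂ − 1/a_t)] = 5.9336 km/s.
Second burn Δv₂ = |v₂ − v_a| = 3.8274 km/s.
Total Δv = Δv₁ + Δv₂ = 9.505 km/s.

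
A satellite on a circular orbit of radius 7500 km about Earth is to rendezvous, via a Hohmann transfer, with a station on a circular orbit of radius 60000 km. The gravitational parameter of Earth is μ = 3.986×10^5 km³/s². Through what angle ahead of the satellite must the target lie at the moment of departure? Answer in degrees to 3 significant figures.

The Hohmann ellipse has a_t = (r₁ + r₂)/2 = 33750 km.
Transfer time t = π√(a_t³/μ) = 30853 s.
Target angular speed ω₂ = √(μ/r₂³) = 4.2958×10^-5 rad/s.
Angle swept by the target during transfer: ω₂·t = 1.3254 rad = 75.94°.
The satellite traverses 180° on the transfer ellipse, so the target must lead by 180° − 75.94° = 104°.

φ = 104°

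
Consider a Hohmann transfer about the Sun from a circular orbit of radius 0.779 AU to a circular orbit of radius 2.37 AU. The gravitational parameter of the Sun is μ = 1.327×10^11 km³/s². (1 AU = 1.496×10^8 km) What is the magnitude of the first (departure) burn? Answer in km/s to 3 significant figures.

Δv₁ = 7.66 km/s

In km: r₁ = 0.779 × 1.496×10^8 = 1.165384×10^8 km; r₂ = 2.37 × 1.496×10^8 = 3.54552×10^8 km.
Transfer-ellipse semi-major axis a_t = (r₁ + r₂)/2 = (1.165384×10^8 + 3.54552×10^8)/2 = 2.355452×10^8 km.
On the circular orbit at r = 1.165384×10^8 km, v_c = √(μ/r) = 33.744 km/s.
Vis-viva on the transfer ellipse at r = 1.165384×10^8 km gives v_t = √[μ(2/r − 1/a_t)] = 41.400 km/s.
Δv₁ = |v_t − v_c| = |41.400 − 33.744| = 7.656 km/s.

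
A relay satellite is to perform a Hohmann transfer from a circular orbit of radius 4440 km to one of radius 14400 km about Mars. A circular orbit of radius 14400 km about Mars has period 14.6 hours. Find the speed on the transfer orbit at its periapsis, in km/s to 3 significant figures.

From Kepler's third law T² = 4π²r³/μ at r = 14400 km, T = 14.6 hours = 14.6 × 3600 s = 52560 s: μ = 4π²r³/T² = 42671.4 km³/s².
Transfer-ellipse semi-major axis a_t = (r₁ + r₂)/2 = (4440 + 14400)/2 = 9420 km.
At periapsis, r = 4440 km.
Applying v² = μ(2/r − 1/a_t): v = 3.833 km/s.

v = 3.83 km/s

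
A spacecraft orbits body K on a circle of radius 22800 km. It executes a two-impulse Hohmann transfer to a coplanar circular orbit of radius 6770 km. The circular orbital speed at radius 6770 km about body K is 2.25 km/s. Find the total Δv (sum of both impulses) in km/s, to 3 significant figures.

Δv = 0.940 km/s

From the circular-orbit relation v² = μ/r at r = 6770 km: μ = v²r = (2.25)² × 6770 = 34273.1 km³/s².
Semi-major axis of the transfer orbit: a_t = (22800 + 6770)/2 = 14785 km.
At r₁ the circular-orbit speed is v₁ = √(μ/r₁) = 1.226 km/s.
On the transfer ellipse at r₁, vis-viva gives v_a = √[μ(2/r₁ − 1/a_t)] = 0.8296 km/s.
First burn Δv₁ = |v_a − v₁| = 0.3964 km/s.
Circular speed at r₂: v₂ = √(μ/r₂) = 2.2500 km/s.
Transfer-orbit speed at r₂: v_p = √[μ(2/r₂ − 1/a_t)] = 2.7941 km/s.
Second burn Δv₂ = |v₂ − v_p| = 0.5441 km/s.
Δv = Δv₁ + Δv₂ = 0.3964 + 0.5441 = 0.9405 km/s.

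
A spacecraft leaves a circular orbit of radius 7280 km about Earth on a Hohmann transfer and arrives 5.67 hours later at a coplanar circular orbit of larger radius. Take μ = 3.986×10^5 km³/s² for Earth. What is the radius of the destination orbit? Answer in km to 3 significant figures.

Transfer time t = 5.67 hours = 20412 s, and t = π√(a_t³/μ).
So a_t = (μ t²/π²)^(1/3) = (3.986×10^5 × (20412)² / π²)^(1/3) = 25625 km.
Since a_t = (r₁ + r₂)/2, r₂ = 2a_t − r₁ = 2×25625 − 7280 = 43970 km.

r₂ = 44000 km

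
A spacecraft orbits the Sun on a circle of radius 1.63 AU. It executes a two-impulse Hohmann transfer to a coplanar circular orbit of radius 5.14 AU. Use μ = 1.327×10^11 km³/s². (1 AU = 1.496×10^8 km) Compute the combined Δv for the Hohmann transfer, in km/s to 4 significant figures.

In km: r₁ = 1.63 × 1.496×10^8 = 2.43848×10^8 km; r₂ = 5.14 × 1.496×10^8 = 7.68944×10^8 km.
Semi-major axis of the transfer orbit: a_t = (2.43848×10^8 + 7.68944×10^8)/2 = 5.06396×10^8 km.
At r₁ the circular-orbit speed is v₁ = √(μ/r₁) = 23.328 km/s.
On the transfer ellipse at r₁, vis-viva equation gives v_p = √[μ(2/r₁ − 1/a_t)] = 28.746 km/s.
First burn Δv₁ = |v_p − v₁| = 5.418 km/s.
At r₂, v₂ = √(μ/r₂) = 13.137 km/s.
Transfer-orbit speed at r₂: v_a = √[μ(2/r₂ − 1/a_t)] = 9.1160 km/s.
Second burn Δv₂ = |v₂ − v_a| = 4.021 km/s.
Δv = Δv₁ + Δv₂ = 5.418 + 4.021 = 9.439 km/s.

Δv = 9.439 km/s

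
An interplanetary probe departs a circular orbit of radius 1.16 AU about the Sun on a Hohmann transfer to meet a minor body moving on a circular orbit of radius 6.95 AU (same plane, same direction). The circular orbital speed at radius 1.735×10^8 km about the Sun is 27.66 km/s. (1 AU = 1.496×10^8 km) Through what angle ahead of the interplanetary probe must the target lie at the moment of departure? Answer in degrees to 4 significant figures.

φ = 99.78°

From the circular-orbit relation v² = μ/r at r = 1.735×10^8 km: μ = v²r = (27.66)² × 1.735×10^8 = 1.32741×10^11 km³/s².
In km: r₁ = 1.16 × 1.496×10^8 = 1.73536×10^8 km; r₂ = 6.95 × 1.496×10^8 = 1.03972×10^9 km.
The Hohmann ellipse has a_t = (r₁ + r₂)/2 = 6.06628×10^8 km.
Transfer time t = π√(a_t³/μ) = 1.288×10^8 s.
Target angular speed ω₂ = √(μ/r₂³) = 1.087×10^-8 rad/s.
Angle swept by the target during transfer: ω₂·t = 1.4001 rad = 80.22°.
The interplanetary probe traverses 180° on the transfer ellipse, so the target must lead by 180° − 80.22° = 99.78°.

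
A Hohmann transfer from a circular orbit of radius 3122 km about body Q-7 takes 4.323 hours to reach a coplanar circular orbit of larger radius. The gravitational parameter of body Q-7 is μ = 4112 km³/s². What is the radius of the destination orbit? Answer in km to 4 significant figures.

r₂ = 6189 km

Transfer time t = 4.323 hours = 15562.8 s, and t = π√(a_t³/μ).
So a_t = (μ t²/π²)^(1/3) = (4112 × (15562.8)² / π²)^(1/3) = 4655.6 km.
Since a_t = (r₁ + r₂)/2, r₂ = 2a_t − r₁ = 2×4655.6 − 3122 = 6189.2 km.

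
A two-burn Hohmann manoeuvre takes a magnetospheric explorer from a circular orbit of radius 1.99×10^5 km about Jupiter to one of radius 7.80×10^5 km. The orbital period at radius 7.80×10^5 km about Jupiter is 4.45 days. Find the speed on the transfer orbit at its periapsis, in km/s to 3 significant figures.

v = 31.9 km/s

From Kepler's third law T² = 4π²r³/μ at r = 7.80×10^5 km, T = 4.45 days = 4.45 × 86400 s = 3.8448×10^5 s: μ = 4π²r³/T² = 1.26735×10^8 km³/s².
Transfer-ellipse semi-major axis a_t = (r₁ + r₂)/2 = (1.990×10^5 + 7.800×10^5)/2 = 4.895×10^5 km.
The periapsis of the transfer ellipse is at r = 1.990×10^5 km.
Vis-viva: v = √[μ(2/r − 1/a_t)] = √[1.26735×10^8 × (2/1.990×10^5 − 1/4.895×10^5)] = 31.86 km/s.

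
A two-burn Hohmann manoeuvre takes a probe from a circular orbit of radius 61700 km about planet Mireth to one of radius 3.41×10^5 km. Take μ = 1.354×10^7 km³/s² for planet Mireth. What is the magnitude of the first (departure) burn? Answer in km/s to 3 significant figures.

Δv₁ = 4.46 km/s

The Hohmann ellipse has a_t = (r₁ + r₂)/2 = 2.0135×10^5 km.
On the circular orbit at r = 61700 km, v_c = √(μ/r) = 14.814 km/s.
Vis-viva on the transfer ellipse at r = 61700 km gives v_t = √[μ(2/r − 1/a_t)] = 19.278 km/s.
Δv₁ = |v_t − v_c| = |19.278 − 14.814| = 4.464 km/s.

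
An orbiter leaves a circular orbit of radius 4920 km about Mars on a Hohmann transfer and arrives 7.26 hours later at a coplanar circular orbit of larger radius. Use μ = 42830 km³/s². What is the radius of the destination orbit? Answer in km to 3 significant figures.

Transfer time t = 7.26 hours = 26136 s, and t = π√(a_t³/μ).
So a_t = (μ t²/π²)^(1/3) = (42830 × (26136)² / π²)^(1/3) = 14365 km.
Since a_t = (r₁ + r₂)/2, r₂ = 2a_t − r₁ = 2×14365 − 4920 = 23810 km.

r₂ = 23800 km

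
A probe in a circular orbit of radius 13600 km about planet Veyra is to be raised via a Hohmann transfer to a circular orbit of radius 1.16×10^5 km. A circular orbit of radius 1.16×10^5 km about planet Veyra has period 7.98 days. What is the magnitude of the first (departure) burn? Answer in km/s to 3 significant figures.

From Kepler's third law T² = 4π²r³/μ at r = 1.16×10^5 km, T = 7.98 days = 7.98 × 86400 s = 6.89472×10^5 s: μ = 4π²r³/T² = 1.29628×10^5 km³/s².
Semi-major axis of the transfer orbit: a_t = (13600 + 1.160×10^5)/2 = 64800 km.
Circular speed at r = 13600 km: v_c = √(μ/r) = 3.0873 km/s.
Vis-viva on the transfer ellipse at r = 13600 km gives v_t = √[μ(2/r − 1/a_t)] = 4.1307 km/s.
Δv₁ = |v_t − v_c| = |4.1307 − 3.0873| = 1.043 km/s.

Δv₁ = 1.04 km/s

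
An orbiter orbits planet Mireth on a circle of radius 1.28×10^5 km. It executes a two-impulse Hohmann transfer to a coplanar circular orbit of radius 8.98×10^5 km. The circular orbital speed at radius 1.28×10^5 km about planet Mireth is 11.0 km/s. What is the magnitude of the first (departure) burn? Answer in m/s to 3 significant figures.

Δv₁ = 3550 m/s

From the circular-orbit relation v² = μ/r at r = 1.28×10^5 km: μ = v²r = (11.0)² × 1.28×10^5 = 1.54880×10^7 km³/s².
Semi-major axis of the transfer orbit: a_t = (1.280×10^5 + 8.980×10^5)/2 = 5.130×10^5 km.
On the circular orbit at r = 1.280×10^5 km, v_c = √(μ/r) = 11.000 km/s.
Transfer-orbit speed at the same r (vis-viva, a = a_t): v_t = √[μ(2/r − 1/a_t)] = 14.554 km/s.
Δv₁ = |v_t − v_c| = |14.554 − 11.000| = 3.554 km/s.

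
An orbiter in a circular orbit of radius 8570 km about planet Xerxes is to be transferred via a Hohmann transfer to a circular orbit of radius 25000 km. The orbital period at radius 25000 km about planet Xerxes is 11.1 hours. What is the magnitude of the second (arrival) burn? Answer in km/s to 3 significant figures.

From Kepler's third law T² = 4π²r³/μ at r = 25000 km, T = 11.1 hours = 11.1 × 3600 s = 39960 s: μ = 4π²r³/T² = 3.86304×10^5 km³/s².
Semi-major axis of the transfer orbit: a_t = (8570 + 25000)/2 = 16785 km.
Circular speed at r = 25000 km: v_c = √(μ/r) = 3.931 km/s.
Vis-viva on the transfer ellipse at r = 25000 km gives v_t = √[μ(2/r − 1/a_t)] = 2.809 km/s.
Δv₂ = |v_t − v_c| = |2.809 − 3.931| = 1.122 km/s.

Δv₂ = 1.12 km/s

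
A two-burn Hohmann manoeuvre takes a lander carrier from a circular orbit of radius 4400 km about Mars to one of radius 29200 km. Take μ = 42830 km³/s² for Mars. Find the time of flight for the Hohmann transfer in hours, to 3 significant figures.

t = 9.18 hours

Transfer-ellipse semi-major axis a_t = (r₁ + r₂)/2 = (4400 + 29200)/2 = 16800 km.
Half the transfer-orbit period gives t = π√(a_t³/μ) = 33060 s.
Converting: 33060 s ÷ 3600 s/hour = 9.18 hours.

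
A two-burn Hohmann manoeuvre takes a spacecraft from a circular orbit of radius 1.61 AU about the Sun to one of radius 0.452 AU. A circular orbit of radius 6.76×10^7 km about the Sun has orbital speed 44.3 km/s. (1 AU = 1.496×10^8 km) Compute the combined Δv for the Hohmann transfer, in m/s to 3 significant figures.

Δv = 19000 m/s

From the circular-orbit relation v² = μ/r at r = 6.76×10^7 km: μ = v²r = (44.3)² × 6.76×10^7 = 1.32664×10^11 km³/s².
In km: r₁ = 1.61 × 1.496×10^8 = 2.40856×10^8 km; r₂ = 0.452 × 1.496×10^8 = 6.76192×10^7 km.
Semi-major axis of the transfer orbit: a_t = (2.40856×10^8 + 6.76192×10^7)/2 = 1.542376×10^8 km.
Circular speed at r₁: v₁ = √(μ/r₁) = √(1.32664×10^11/2.40856×10^8) = 23.47 km/s.
On the transfer ellipse at r₁, v² = μ(2/r − 1/a) gives v_a = √[μ(2/r₁ − 1/a_t)] = 15.54 km/s.
First burn Δv₁ = |v_a − v₁| = 7.930 km/s.
At r₂, v₂ = √(μ/r₂) = 44.29 km/s.
Transfer-orbit speed at r₂: v_p = √[μ(2/r₂ − 1/a_t)] = 55.35 km/s.
Second burn Δv₂ = |v₂ − v_p| = 11.06 km/s.
Δv = Δv₁ + Δv₂ = 7.930 + 11.06 = 18.99 km/s.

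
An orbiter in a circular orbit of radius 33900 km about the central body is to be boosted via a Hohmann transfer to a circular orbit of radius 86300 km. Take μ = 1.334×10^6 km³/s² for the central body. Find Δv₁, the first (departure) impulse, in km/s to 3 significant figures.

The Hohmann ellipse has a_t = (r₁ + r₂)/2 = 60100 km.
On the circular orbit at r = 33900 km, v_c = √(μ/r) = 6.273 km/s.
Vis-viva on the transfer ellipse at r = 33900 km gives v_t = √[μ(2/r − 1/a_t)] = 7.517 km/s.
Δv₁ = |v_t − v_c| = |7.517 − 6.273| = 1.244 km/s.

Δv₁ = 1.24 km/s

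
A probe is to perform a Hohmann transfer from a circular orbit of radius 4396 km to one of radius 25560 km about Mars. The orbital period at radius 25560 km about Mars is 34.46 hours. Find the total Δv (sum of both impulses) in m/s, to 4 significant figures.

Δv = 1549 m/s

From Kepler's third law T² = 4π²r³/μ at r = 25560 km, T = 34.46 hours = 34.46 × 3600 s = 1.24056×10^5 s: μ = 4π²r³/T² = 42835.8 km³/s².
Transfer-ellipse semi-major axis a_t = (r₁ + r₂)/2 = (4396 + 25560)/2 = 14978 km.
At r₁ the circular-orbit speed is v₁ = √(μ/r₁) = 3.1216 km/s.
On the transfer ellipse at r₁, vis-viva equation gives v_p = √[μ(2/r₁ − 1/a_t)] = 4.0778 km/s.
First burn Δv₁ = |v_p − v₁| = 0.9562 km/s.
Circular speed at r₂: v₂ = √(μ/r₂) = 1.29456 km/s.
Transfer-orbit speed at r₂: v_a = √[μ(2/r₂ − 1/a_t)] = 0.701334 km/s.
Second burn Δv₂ = |v₂ − v_a| = 0.5932 km/s.
Δv = Δv₁ + Δv₂ = 0.9562 + 0.5932 = 1.549 km/s.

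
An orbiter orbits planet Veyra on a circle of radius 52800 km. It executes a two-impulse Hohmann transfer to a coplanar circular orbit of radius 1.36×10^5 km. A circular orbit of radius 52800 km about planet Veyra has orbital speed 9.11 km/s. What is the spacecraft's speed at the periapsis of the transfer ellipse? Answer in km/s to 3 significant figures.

v = 10.9 km/s

From the circular-orbit relation v² = μ/r at r = 52800 km: μ = v²r = (9.11)² × 52800 = 4.38198×10^6 km³/s².
Transfer-ellipse semi-major axis a_t = (r₁ + r₂)/2 = (52800 + 1.360×10^5)/2 = 94400 km.
The periapsis of the transfer ellipse is at r = 52800 km.
Vis-viva: v = √[μ(2/r − 1/a_t)] = √[4.38198×10^6 × (2/52800 − 1/94400)] = 10.93 km/s.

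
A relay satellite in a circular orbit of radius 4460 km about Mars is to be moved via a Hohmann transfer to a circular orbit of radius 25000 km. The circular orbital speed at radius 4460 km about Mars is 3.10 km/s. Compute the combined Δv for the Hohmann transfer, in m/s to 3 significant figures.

From the circular-orbit relation v² = μ/r at r = 4460 km: μ = v²r = (3.10)² × 4460 = 42860.6 km³/s².
The Hohmann ellipse has a_t = (r₁ + r₂)/2 = 14730 km.
Circular speed at r₁: v₁ = √(μ/r₁) = √(42860.6/4460) = 3.1000 km/s.
On the transfer ellipse at r₁, v² = μ(2/r − 1/a) gives v_p = √[μ(2/r₁ − 1/a_t)] = 4.0386 km/s.
First burn Δv₁ = |v_p − v₁| = 0.93860 km/s.
Circular speed at r₂: v₂ = √(μ/r₂) = 1.309360 km/s.
Transfer-orbit speed at r₂: v_a = √[μ(2/r₂ − 1/a_t)] = 0.7204854 km/s.
Second burn Δv₂ = |v₂ − v_a| = 0.58887 km/s.
Total Δv = Δv₁ + Δv₂ = 1.527 km/s.

Δv = 1530 m/s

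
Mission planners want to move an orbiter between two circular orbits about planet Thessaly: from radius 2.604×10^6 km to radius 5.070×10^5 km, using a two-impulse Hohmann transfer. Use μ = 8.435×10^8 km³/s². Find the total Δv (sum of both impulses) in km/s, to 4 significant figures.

Δv = 19.71 km/s

Semi-major axis of the transfer orbit: a_t = (2.604×10^6 + 5.070×10^5)/2 = 1.5555×10^6 km.
At r₁ the circular-orbit speed is v₁ = √(μ/r₁) = 17.998 km/s.
On the transfer ellipse at r₁, v² = μ(2/r − 1/a) gives v_a = √[μ(2/r₁ − 1/a_t)] = 10.275 km/s.
First burn Δv₁ = |v_a − v₁| = 7.723 km/s.
At r₂, v₂ = √(μ/r₂) = 40.7886 km/s.
Transfer-orbit speed at r₂: v_p = √[μ(2/r₂ − 1/a_t)] = 52.7745 km/s.
Second burn Δv₂ = |v₂ − v_p| = 11.99 km/s.
Total Δv = Δv₁ + Δv₂ = 19.71 km/s.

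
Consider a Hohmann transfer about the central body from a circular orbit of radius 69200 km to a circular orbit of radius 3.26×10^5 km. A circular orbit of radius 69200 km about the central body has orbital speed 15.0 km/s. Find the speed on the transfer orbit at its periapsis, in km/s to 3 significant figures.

v = 19.3 km/s

From the circular-orbit relation v² = μ/r at r = 69200 km: μ = v²r = (15.0)² × 69200 = 1.55700×10^7 km³/s².
The Hohmann ellipse has a_t = (r₁ + r₂)/2 = 1.976×10^5 km.
The periapsis of the transfer ellipse is at r = 69200 km.
Applying v² = μ(2/r − 1/a_t): v = 19.27 km/s.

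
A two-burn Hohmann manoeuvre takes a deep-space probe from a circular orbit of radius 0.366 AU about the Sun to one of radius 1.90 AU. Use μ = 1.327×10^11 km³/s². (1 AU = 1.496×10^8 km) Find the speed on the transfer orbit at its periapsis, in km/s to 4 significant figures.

In km: r₁ = 0.366 × 1.496×10^8 = 5.47536×10^7 km; r₂ = 1.90 × 1.496×10^8 = 2.8424×10^8 km.
Semi-major axis of the transfer orbit: a_t = (5.47536×10^7 + 2.8424×10^8)/2 = 1.694968×10^8 km.
At periapsis, r = 5.47536×10^7 km.
Applying v² = μ(2/r − 1/a_t): v = 63.75 km/s.

v = 63.75 km/s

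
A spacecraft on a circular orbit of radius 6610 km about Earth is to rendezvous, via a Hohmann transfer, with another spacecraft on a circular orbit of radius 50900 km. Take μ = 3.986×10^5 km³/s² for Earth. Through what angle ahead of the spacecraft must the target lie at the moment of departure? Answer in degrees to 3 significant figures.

The Hohmann ellipse has a_t = (r₁ + r₂)/2 = 28755 km.
Transfer time t = π√(a_t³/μ) = 24260 s.
The target's mean motion on its circular orbit is ω₂ = √(μ/r₂³) = 5.498×10^-5 rad/s.
Angle swept by the target during transfer: ω₂·t = 1.334 rad = 76.43°.
The spacecraft traverses 180° on the transfer ellipse, so the target must lead by 180° − 76.43° = 104°.

φ = 104°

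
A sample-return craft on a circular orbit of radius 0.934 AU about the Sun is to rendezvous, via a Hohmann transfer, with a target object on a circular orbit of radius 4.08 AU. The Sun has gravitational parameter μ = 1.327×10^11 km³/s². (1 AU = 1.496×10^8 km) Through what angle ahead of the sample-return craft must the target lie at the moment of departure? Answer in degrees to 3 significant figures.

In km: r₁ = 0.934 × 1.496×10^8 = 1.397264×10^8 km; r₂ = 4.08 × 1.496×10^8 = 6.10368×10^8 km.
Semi-major axis of the transfer orbit: a_t = (1.397264×10^8 + 6.10368×10^8)/2 = 3.750472×10^8 km.
The half-period of the transfer ellipse is t = π√(a_t³/μ) = 6.2639×10^7 s.
Target angular speed ω₂ = √(μ/r₂³) = 2.4157×10^-8 rad/s.
Angle swept by the target during transfer: ω₂·t = 1.5132 rad = 86.70°.
The sample-return craft traverses 180° on the transfer ellipse, so the target must lead by 180° − 86.70° = 93.3°.

φ = 93.3°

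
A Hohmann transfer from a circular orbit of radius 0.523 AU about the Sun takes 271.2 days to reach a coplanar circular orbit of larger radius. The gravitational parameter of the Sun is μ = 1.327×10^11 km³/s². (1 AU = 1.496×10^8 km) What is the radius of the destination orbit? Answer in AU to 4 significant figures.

In km: r₁ = 0.523 × 1.496×10^8 = 7.82408×10^7 km.
Transfer time t = 271.2 days = 2.343168×10^7 s, and t = π√(a_t³/μ).
So a_t = (μ t²/π²)^(1/3) = (1.327×10^11 × (2.343168×10^7)² / π²)^(1/3) = 1.9471×10^8 km.
Since a_t = (r₁ + r₂)/2, r₂ = 2a_t − r₁ = 2×1.9471×10^8 − 7.82408×10^7 = 3.111792×10^8 km.
In AU: r₂ = 3.111792×10^8 / 1.496×10^8 = 2.080 AU.

r₂ = 2.080 AU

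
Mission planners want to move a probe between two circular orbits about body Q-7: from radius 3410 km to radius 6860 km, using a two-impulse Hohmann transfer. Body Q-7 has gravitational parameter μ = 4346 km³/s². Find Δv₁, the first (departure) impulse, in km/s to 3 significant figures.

Semi-major axis of the transfer orbit: a_t = (3410 + 6860)/2 = 5135 km.
Circular speed at r = 3410 km: v_c = √(μ/r) = 1.1289 km/s.
Transfer-orbit speed at the same r (vis-viva, a = a_t): v_t = √[μ(2/r − 1/a_t)] = 1.3048 km/s.
Δv₁ = |v_t − v_c| = |1.3048 − 1.1289| = 0.1759 km/s.

Δv₁ = 0.176 km/s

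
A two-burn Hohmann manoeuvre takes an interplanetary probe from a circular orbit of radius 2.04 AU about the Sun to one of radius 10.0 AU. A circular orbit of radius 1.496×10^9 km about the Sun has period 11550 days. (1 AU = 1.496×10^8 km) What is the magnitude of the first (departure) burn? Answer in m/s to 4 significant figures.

From Kepler's third law T² = 4π²r³/μ at r = 1.496×10^9 km, T = 11550 days = 11550 × 86400 s = 9.9792×10^8 s: μ = 4π²r³/T² = 1.32728×10^11 km³/s².
In km: r₁ = 2.04 × 1.496×10^8 = 3.05184×10^8 km; r₂ = 10.0 × 1.496×10^8 = 1.496×10^9 km.
Transfer-ellipse semi-major axis a_t = (r₁ + r₂)/2 = (3.05184×10^8 + 1.496×10^9)/2 = 9.00592×10^8 km.
On the circular orbit at r = 3.05184×10^8 km, v_c = √(μ/r) = 20.8545 km/s.
Transfer-orbit speed at the same r (vis-viva, a = a_t): v_t = √[μ(2/r − 1/a_t)] = 26.8783 km/s.
Δv₁ = |v_t − v_c| = |26.8783 − 20.8545| = 6.024 km/s.

Δv₁ = 6024 m/s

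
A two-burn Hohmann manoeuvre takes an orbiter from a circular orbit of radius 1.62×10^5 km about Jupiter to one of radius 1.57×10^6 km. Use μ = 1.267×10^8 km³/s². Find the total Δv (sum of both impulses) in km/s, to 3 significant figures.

Δv = 14.8 km/s

Semi-major axis of the transfer orbit: a_t = (1.620×10^5 + 1.570×10^6)/2 = 8.660×10^5 km.
Circular speed at r₁: v₁ = √(μ/r₁) = √(1.267×10^8/1.620×10^5) = 27.966 km/s.
On the transfer ellipse at r₁, vis-viva equation gives v_p = √[μ(2/r₁ − 1/a_t)] = 37.655 km/s.
First burn Δv₁ = |v_p − v₁| = 9.689 km/s.
Circular speed at r₂: v₂ = √(μ/r₂) = 8.983 km/s.
Transfer-orbit speed at r₂: v_a = √[μ(2/r₂ − 1/a_t)] = 3.885 km/s.
Second burn Δv₂ = |v₂ − v_a| = 5.098 km/s.
Δv = Δv₁ + Δv₂ = 9.689 + 5.098 = 14.79 km/s.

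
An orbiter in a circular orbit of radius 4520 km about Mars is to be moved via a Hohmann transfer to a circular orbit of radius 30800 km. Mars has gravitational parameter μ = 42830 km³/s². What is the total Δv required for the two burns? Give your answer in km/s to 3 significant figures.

Transfer-ellipse semi-major axis a_t = (r₁ + r₂)/2 = (4520 + 30800)/2 = 17660 km.
Circular speed at r₁: v₁ = √(μ/r₁) = √(42830/4520) = 3.078 km/s.
On the transfer ellipse at r₁, v² = μ(2/r − 1/a) gives v_p = √[μ(2/r₁ − 1/a_t)] = 4.065 km/s.
First burn Δv₁ = |v_p − v₁| = 0.9870 km/s.
At r₂, v₂ = √(μ/r₂) = 1.1792 km/s.
Transfer-orbit speed at r₂: v_a = √[μ(2/r₂ − 1/a_t)] = 0.59659 km/s.
Second burn Δv₂ = |v₂ − v_a| = 0.5826 km/s.
Total Δv = Δv₁ + Δv₂ = 1.570 km/s.

Δv = 1.57 km/s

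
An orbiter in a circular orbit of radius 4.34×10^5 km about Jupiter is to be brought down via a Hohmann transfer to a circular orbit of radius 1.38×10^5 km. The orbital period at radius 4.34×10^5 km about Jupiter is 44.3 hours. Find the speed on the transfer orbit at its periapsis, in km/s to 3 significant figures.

From Kepler's third law T² = 4π²r³/μ at r = 4.34×10^5 km, T = 44.3 hours = 44.3 × 3600 s = 1.5948×10^5 s: μ = 4π²r³/T² = 1.26887×10^8 km³/s².
Transfer-ellipse semi-major axis a_t = (r₁ + r₂)/2 = (4.340×10^5 + 1.380×10^5)/2 = 2.860×10^5 km.
At periapsis, r = 1.380×10^5 km.
From the vis-viva equation, v = √[μ(2/r − 1/a_t)] = 37.35 km/s.

v = 37.4 km/s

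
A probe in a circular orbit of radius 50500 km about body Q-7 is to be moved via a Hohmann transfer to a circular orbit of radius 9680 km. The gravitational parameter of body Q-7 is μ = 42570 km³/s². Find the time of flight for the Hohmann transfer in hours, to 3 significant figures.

Transfer-ellipse semi-major axis a_t = (r₁ + r₂)/2 = (50500 + 9680)/2 = 30090 km.
Transfer time t = π√(a_t³/μ) = π√((30090)³ / 42570) = 79480 s.
Converting: 79480 s ÷ 3600 s/hour = 22.1 hours.

t = 22.1 hours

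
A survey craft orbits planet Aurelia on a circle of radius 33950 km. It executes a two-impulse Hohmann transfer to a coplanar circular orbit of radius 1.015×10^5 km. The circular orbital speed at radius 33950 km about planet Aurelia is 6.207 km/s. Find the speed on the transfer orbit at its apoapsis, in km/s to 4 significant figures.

v = 2.542 km/s

From the circular-orbit relation v² = μ/r at r = 33950 km: μ = v²r = (6.207)² × 33950 = 1.30799×10^6 km³/s².
Transfer-ellipse semi-major axis a_t = (r₁ + r₂)/2 = (33950 + 1.015×10^5)/2 = 67725 km.
At apoapsis, r = 1.015×10^5 km.
Vis-viva: v = √[μ(2/r − 1/a_t)] = √[1.30799×10^6 × (2/1.015×10^5 − 1/67725)] = 2.542 km/s.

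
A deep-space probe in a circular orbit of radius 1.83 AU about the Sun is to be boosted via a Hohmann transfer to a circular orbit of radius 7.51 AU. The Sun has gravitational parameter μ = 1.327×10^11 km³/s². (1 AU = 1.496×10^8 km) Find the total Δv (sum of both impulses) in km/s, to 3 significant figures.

Δv = 9.97 km/s

In km: r₁ = 1.83 × 1.496×10^8 = 2.73768×10^8 km; r₂ = 7.51 × 1.496×10^8 = 1.123496×10^9 km.
The Hohmann ellipse has a_t = (r₁ + r₂)/2 = 6.98632×10^8 km.
Circular speed at r₁: v₁ = √(μ/r₁) = √(1.327×10^11/2.73768×10^8) = 22.016 km/s.
Transfer-orbit speed at r₁ (v² = μ(2/r − 1/a)): v_p = √[μ(2/r₁ − 1/a_t)] = 27.919 km/s.
First burn Δv₁ = |v_p − v₁| = 5.903 km/s.
At r₂, v₂ = √(μ/r₂) = 10.868 km/s.
Transfer-orbit speed at r₂: v_a = √[μ(2/r₂ − 1/a_t)] = 6.8033 km/s.
Second burn Δv₂ = |v₂ − v_a| = 4.065 km/s.
Total Δv = Δv₁ + Δv₂ = 9.968 km/s.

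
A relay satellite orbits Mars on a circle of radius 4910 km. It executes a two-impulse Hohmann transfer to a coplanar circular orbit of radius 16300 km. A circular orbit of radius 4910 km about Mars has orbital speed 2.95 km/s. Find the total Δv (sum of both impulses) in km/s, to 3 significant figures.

Δv = 1.22 km/s

From the circular-orbit relation v² = μ/r at r = 4910 km: μ = v²r = (2.95)² × 4910 = 42729.3 km³/s².
Semi-major axis of the transfer orbit: a_t = (4910 + 16300)/2 = 10605 km.
Circular speed at r₁: v₁ = √(μ/r₁) = √(42729.3/4910) = 2.9500 km/s.
Transfer-orbit speed at r₁ (vis-viva equation): v_p = √[μ(2/r₁ − 1/a_t)] = 3.6573 km/s.
First burn Δv₁ = |v_p − v₁| = 0.7073 km/s.
Circular speed at r₂: v₂ = √(μ/r₂) = 1.6191 km/s.
Transfer-orbit speed at r₂: v_a = √[μ(2/r₂ − 1/a_t)] = 1.1017 km/s.
Second burn Δv₂ = |v₂ − v_a| = 0.5174 km/s.
Total Δv = Δv₁ + Δv₂ = 1.225 km/s.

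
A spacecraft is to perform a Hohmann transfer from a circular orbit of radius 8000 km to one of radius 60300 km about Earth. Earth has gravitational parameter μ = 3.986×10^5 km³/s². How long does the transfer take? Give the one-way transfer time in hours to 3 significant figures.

t = 8.72 hours

Semi-major axis of the transfer orbit: a_t = (8000 + 60300)/2 = 34150 km.
Half the transfer-orbit period gives t = π√(a_t³/μ) = 31400 s.
Converting: 31400 s ÷ 3600 s/hour = 8.72 hours.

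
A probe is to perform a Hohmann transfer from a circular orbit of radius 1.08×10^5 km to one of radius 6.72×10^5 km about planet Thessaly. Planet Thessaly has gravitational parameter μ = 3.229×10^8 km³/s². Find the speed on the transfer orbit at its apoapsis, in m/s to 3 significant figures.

The Hohmann ellipse has a_t = (r₁ + r₂)/2 = 3.900×10^5 km.
At apoapsis, r = 6.720×10^5 km.
From the vis-viva equation, v = √[μ(2/r − 1/a_t)] = 11.54 km/s.

v = 11500 m/s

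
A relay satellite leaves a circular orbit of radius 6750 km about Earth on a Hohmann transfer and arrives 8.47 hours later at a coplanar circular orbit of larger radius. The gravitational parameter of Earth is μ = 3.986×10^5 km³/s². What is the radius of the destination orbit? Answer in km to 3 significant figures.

Transfer time t = 8.47 hours = 30492 s, and t = π√(a_t³/μ).
So a_t = (μ t²/π²)^(1/3) = (3.986×10^5 × (30492)² / π²)^(1/3) = 33487 km.
Since a_t = (r₁ + r₂)/2, r₂ = 2a_t − r₁ = 2×33487 − 6750 = 60224 km.

r₂ = 60200 km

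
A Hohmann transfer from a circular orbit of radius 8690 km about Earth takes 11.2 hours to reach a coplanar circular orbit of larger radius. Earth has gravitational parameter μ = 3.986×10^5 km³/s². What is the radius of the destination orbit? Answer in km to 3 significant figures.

Transfer time t = 11.2 hours = 40320 s, and t = π√(a_t³/μ).
So a_t = (μ t²/π²)^(1/3) = (3.986×10^5 × (40320)² / π²)^(1/3) = 40342 km.
Since a_t = (r₁ + r₂)/2, r₂ = 2a_t − r₁ = 2×40342 − 8690 = 71994 km.

r₂ = 72000 km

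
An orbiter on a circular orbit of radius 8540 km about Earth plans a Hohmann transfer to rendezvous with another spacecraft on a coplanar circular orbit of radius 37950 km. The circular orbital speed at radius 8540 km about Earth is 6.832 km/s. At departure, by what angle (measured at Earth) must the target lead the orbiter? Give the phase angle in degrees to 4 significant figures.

From the circular-orbit relation v² = μ/r at r = 8540 km: μ = v²r = (6.832)² × 8540 = 3.98615×10^5 km³/s².
The Hohmann ellipse has a_t = (r₁ + r₂)/2 = 23245 km.
The half-period of the transfer ellipse is t = π√(a_t³/μ) = 17630 s.
Target angular speed ω₂ = √(μ/r₂³) = 8.540×10^-5 rad/s.
Angle swept by the target during transfer: ω₂·t = 1.506 rad = 86.29°.
The orbiter traverses 180° on the transfer ellipse, so the target must lead by 180° − 86.29° = 93.71°.

φ = 93.71°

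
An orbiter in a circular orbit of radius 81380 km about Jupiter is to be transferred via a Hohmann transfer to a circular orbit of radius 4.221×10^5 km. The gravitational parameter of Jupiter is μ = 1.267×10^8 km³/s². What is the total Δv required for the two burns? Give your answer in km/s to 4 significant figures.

Δv = 19.11 km/s

Semi-major axis of the transfer orbit: a_t = (81380 + 4.221×10^5)/2 = 2.5174×10^5 km.
Circular speed at r₁: v₁ = √(μ/r₁) = √(1.267×10^8/81380) = 39.45749 km/s.
Transfer-orbit speed at r₁ (vis-viva equation): v_p = √[μ(2/r₁ − 1/a_t)] = 51.09296 km/s.
First burn Δv₁ = |v_p − v₁| = 11.635 km/s.
Circular speed at r₂: v₂ = √(μ/r₂) = 17.3253 km/s.
Transfer-orbit speed at r₂: v_a = √[μ(2/r₂ − 1/a_t)] = 9.85062 km/s.
Second burn Δv₂ = |v₂ − v_a| = 7.4747 km/s.
Total Δv = Δv₁ + Δv₂ = 19.11 km/s.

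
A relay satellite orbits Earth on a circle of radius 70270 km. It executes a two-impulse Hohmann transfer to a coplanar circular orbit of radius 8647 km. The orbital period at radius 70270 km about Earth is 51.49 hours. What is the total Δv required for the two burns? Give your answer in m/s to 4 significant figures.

From Kepler's third law T² = 4π²r³/μ at r = 70270 km, T = 51.49 hours = 51.49 × 3600 s = 1.85364×10^5 s: μ = 4π²r³/T² = 3.98675×10^5 km³/s².
The Hohmann ellipse has a_t = (r₁ + r₂)/2 = 39458.5 km.
At r₁ the circular-orbit speed is v₁ = √(μ/r₁) = 2.382 km/s.
Transfer-orbit speed at r₁ (vis-viva equation): v_a = √[μ(2/r₁ − 1/a_t)] = 1.115 km/s.
First burn Δv₁ = |v_a − v₁| = 1.267 km/s.
Circular speed at r₂: v₂ = √(μ/r₂) = 6.790 km/s.
Transfer-orbit speed at r₂: v_p = √[μ(2/r₂ − 1/a_t)] = 9.061 km/s.
Second burn Δv₂ = |v₂ − v_p| = 2.271 km/s.
Δv = Δv₁ + Δv₂ = 1.267 + 2.271 = 3.538 km/s.

Δv = 3538 m/s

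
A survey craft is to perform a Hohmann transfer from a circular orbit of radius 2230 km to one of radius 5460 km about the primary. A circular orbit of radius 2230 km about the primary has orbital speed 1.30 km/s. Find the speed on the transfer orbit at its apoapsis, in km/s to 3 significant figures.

v = 0.633 km/s

From the circular-orbit relation v² = μ/r at r = 2230 km: μ = v²r = (1.30)² × 2230 = 3768.70 km³/s².
The Hohmann ellipse has a_t = (r₁ + r₂)/2 = 3845 km.
At apoapsis, r = 5460 km.
Applying v² = μ(2/r − 1/a_t): v = 0.6327 km/s.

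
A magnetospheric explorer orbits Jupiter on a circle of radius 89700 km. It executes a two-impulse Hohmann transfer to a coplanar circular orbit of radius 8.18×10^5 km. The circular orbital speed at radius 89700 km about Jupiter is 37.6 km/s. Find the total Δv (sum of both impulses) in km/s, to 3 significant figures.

From the circular-orbit relation v² = μ/r at r = 89700 km: μ = v²r = (37.6)² × 89700 = 1.26814×10^8 km³/s².
Transfer-ellipse semi-major axis a_t = (r₁ + r₂)/2 = (89700 + 8.180×10^5)/2 = 4.5385×10^5 km.
Circular speed at r₁: v₁ = √(μ/r₁) = √(1.26814×10^8/89700) = 37.600 km/s.
On the transfer ellipse at r₁, v² = μ(2/r − 1/a) gives v_p = √[μ(2/r₁ − 1/a_t)] = 50.479 km/s.
First burn Δv₁ = |v_p − v₁| = 12.879 km/s.
At r₂, v₂ = √(μ/r₂) = 12.4511 km/s.
Transfer-orbit speed at r₂: v_a = √[μ(2/r₂ − 1/a_t)] = 5.53538 km/s.
Second burn Δv₂ = |v₂ − v_a| = 6.9157 km/s.
Δv = Δv₁ + Δv₂ = 12.879 + 6.9157 = 19.79 km/s.

Δv = 19.8 km/s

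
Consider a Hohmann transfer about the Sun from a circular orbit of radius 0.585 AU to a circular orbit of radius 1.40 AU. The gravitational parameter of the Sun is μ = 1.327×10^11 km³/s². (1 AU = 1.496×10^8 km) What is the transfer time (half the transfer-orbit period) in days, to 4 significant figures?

t = 180.6 days

In km: r₁ = 0.585 × 1.496×10^8 = 8.7516×10^7 km; r₂ = 1.40 × 1.496×10^8 = 2.0944×10^8 km.
Semi-major axis of the transfer orbit: a_t = (8.7516×10^7 + 2.0944×10^8)/2 = 1.48478×10^8 km.
Transfer time t = π√(a_t³/μ) = π√((1.48478×10^8)³ / 1.327×10^11) = 1.560×10^7 s.
Converting: 1.560×10^7 s ÷ 86400 s/day = 180.6 days.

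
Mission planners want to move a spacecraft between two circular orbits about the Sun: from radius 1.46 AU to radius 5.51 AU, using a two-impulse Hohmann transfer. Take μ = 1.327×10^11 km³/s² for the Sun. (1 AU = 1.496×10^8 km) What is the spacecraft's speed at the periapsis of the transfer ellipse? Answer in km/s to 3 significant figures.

In km: r₁ = 1.46 × 1.496×10^8 = 2.18416×10^8 km; r₂ = 5.51 × 1.496×10^8 = 8.24296×10^8 km.
The Hohmann ellipse has a_t = (r₁ + r₂)/2 = 5.21356×10^8 km.
The periapsis of the transfer ellipse is at r = 2.18416×10^8 km.
Vis-viva: v = √[μ(2/r − 1/a_t)] = √[1.327×10^11 × (2/2.18416×10^8 − 1/5.21356×10^8)] = 30.99 km/s.

v = 31.0 km/s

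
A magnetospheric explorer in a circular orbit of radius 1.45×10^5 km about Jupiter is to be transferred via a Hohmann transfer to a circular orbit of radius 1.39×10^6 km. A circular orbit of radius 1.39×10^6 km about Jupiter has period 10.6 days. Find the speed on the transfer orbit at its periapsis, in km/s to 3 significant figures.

From Kepler's third law T² = 4π²r³/μ at r = 1.39×10^6 km, T = 10.6 days = 10.6 × 86400 s = 9.1584×10^5 s: μ = 4π²r³/T² = 1.26405×10^8 km³/s².
Transfer-ellipse semi-major axis a_t = (r₁ + r₂)/2 = (1.450×10^5 + 1.390×10^6)/2 = 7.675×10^5 km.
At periapsis, r = 1.450×10^5 km.
From the vis-viva equation, v = √[μ(2/r − 1/a_t)] = 39.73 km/s.

v = 39.7 km/s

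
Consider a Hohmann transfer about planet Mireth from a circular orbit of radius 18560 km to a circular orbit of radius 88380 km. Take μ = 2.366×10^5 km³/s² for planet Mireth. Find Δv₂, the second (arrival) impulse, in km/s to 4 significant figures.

Δv₂ = 0.6722 km/s

Transfer-ellipse semi-major axis a_t = (r₁ + r₂)/2 = (18560 + 88380)/2 = 53470 km.
Circular speed at r = 88380 km: v_c = √(μ/r) = 1.6362 km/s.
Vis-viva on the transfer ellipse at r = 88380 km gives v_t = √[μ(2/r − 1/a_t)] = 0.96397 km/s.
Δv₂ = |v_t − v_c| = |0.96397 − 1.6362| = 0.6722 km/s.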